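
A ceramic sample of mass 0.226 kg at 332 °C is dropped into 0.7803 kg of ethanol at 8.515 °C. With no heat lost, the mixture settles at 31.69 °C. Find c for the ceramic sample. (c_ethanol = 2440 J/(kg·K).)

Conservation of energy gives ΣQ = 0:
0.226·c·(31.69 − 332) + 0.7803·2440·(31.69 − 8.515) = 0
-67.87 c = -44124
c = -44124/-67.87 ≈ 650.1 J/(kg·K)

c ≈ 650 J/(kg·K)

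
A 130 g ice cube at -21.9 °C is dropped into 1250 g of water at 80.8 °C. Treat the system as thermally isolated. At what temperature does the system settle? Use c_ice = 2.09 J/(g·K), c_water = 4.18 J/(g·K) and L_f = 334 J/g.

T_f ≈ 64.6 °C

Energy conservation, ΣQ = 0:
warm ice to 0 °C: 130·2.09·(0 − (-21.9)) = 5950.2; latent heat to melt: 130·334 = 43420; warm the meltwater: 543.4 T; water: 5225(T − 80.8)
5768.4 T = 422180 − 49370 = 372810
T ≈ 64.63 °C (positive, so assuming full melt was valid).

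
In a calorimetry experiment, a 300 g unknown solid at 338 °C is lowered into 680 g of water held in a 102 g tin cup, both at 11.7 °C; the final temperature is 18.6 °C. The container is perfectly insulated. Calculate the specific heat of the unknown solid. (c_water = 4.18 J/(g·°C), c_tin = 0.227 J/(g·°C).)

Energy conservation, ΣQ = 0:
300×c×(18.6 − 338) + 680×4.18×(18.6 − 11.7) + 102×0.227×(18.6 − 11.7) = 0
-95820 c = -19772
c = -19772/-95820 ≈ 0.2063 J/(g·°C)

c ≈ 0.206 J/(g·°C)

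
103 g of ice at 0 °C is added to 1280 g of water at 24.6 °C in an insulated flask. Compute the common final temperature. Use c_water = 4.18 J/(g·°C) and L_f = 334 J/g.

T_f ≈ 16.8 °C

Conservation of energy gives ΣQ = 0:
melt ice: 103·334 = 34402
  warm the meltwater: 430.54 T
  water cools: 1280·4.18·(T − 24.6) = 5350.4(T − 24.6)
5780.9 T = 131620 − 34402 = 97218
T ≈ 16.82 °C — above 0 °C, consistent with complete melting.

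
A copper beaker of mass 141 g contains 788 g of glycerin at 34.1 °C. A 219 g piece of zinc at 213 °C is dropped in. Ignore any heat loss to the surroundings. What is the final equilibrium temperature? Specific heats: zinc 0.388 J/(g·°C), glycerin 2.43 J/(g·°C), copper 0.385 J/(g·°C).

T_f ≈ 41.5 °C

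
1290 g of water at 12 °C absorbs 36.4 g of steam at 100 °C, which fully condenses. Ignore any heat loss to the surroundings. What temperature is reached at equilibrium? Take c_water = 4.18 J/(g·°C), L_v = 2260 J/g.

Energy conservation, ΣQ = 0:
latent heat released on condensation: 36.4·2260 = 82264; condensed water 100 °C→T: 152.15(T − 100); water warms: 1290·4.18·(T − 12) = 5392.2(T − 12)
5544.4 T = 82264 + 15215 + 64706 = 162186
T ≈ 29.25 °C, under the boiling point, so the assumption holds.

T_f ≈ 29.3 °C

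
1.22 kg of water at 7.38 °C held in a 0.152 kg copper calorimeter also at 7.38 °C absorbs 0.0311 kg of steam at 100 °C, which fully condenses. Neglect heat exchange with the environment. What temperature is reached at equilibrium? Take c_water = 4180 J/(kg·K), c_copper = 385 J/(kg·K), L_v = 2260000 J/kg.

T_f ≈ 22.9 °C

Let T be the final temperature. ΣQ_i = 0:
latent heat released on condensation: 0.0311·2260000 = 70286
  condensed water 100 °C→T: 130(T − 100)
  water warms: 1.22·4180·(T − 7.38) = 5099.6(T − 7.38)
  cup: 58.52(T − 7.38)
5288.1 T = 70286 + 13000 + 38067 = 121353
T ≈ 22.95 °C — below 100 °C, confirming all the steam condensed.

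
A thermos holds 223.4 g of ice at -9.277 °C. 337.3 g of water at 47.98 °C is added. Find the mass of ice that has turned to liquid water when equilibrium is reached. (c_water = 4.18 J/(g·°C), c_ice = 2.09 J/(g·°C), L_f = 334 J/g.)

m_melted ≈ 190 g

Cooling the water to 0 °C releases 337.3·4.18·47.98 = 67648 J.
Of that, 223.4·2.09·9.277 = 4331.5 J goes to bring the ice to 0 °C, leaving 63316 J.
Melting all 223.4 g of ice would need 223.4·334 = 74616 J.
That's not enough to melt it all — equilibrium is at 0 °C with ice remaining.
Mass melted = 63316/334 ≈ 189.6 g.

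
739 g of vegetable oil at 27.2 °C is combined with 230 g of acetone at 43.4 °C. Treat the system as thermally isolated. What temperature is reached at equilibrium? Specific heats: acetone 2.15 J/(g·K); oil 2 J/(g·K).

T_f ≈ 31.3 °C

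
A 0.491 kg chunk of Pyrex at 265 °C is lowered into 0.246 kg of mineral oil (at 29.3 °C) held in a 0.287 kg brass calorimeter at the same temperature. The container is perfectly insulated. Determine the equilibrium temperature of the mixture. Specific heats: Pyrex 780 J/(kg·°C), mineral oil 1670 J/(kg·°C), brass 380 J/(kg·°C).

T_f = Σ m_i c_i T_i / Σ m_i c_i:
T_f = (382.98*265 + 410.82*29.3 + 109.06*29.3) / (382.98 + 410.82 + 109.06)
    = 116722 / 902.86 ≈ 129.28 °C

T_f ≈ 129.3 °C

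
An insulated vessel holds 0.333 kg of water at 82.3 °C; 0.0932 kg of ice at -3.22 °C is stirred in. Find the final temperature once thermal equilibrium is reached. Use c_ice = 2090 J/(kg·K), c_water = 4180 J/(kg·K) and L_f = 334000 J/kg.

Conservation of energy gives ΣQ = 0:
warm ice to 0 °C: 0.0932×2090×(0 − (-3.22)) = 627.22
  melt ice: 0.0932×334000 = 31129
  meltwater 0→T: 0.0932×4180×T = 389.58 T
  water: 1391.9(T − 82.3)
1781.5 T = 114557 − 31756 = 82801
T ≈ 46.48 °C. Since T > 0 °C, the all-ice-melts assumption holds.

T_f ≈ 46.5 °C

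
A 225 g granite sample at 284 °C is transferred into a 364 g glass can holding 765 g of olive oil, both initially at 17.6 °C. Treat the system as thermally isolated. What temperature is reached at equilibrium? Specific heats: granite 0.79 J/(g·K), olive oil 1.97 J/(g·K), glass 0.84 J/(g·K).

T_f = Σ m_i c_i T_i / Σ m_i c_i:
T_f = (177.75×284 + 1507×17.6 + 305.76×17.6) / (177.75 + 1507 + 305.76)
    = 82386 / 1990.6 ≈ 41.39 °C

T_f ≈ 41.4 °C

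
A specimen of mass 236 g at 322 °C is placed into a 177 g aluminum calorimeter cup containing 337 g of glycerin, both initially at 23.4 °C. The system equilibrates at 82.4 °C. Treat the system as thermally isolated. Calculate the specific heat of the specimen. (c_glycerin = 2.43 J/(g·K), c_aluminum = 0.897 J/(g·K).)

Let T be the final temperature. ΣQ_i = 0:
236·c·(82.4 − 322) + 337·2.43·(82.4 − 23.4) + 177·0.897·(82.4 − 23.4) = 0
-56546 c = -57683
c = -57683/-56546 ≈ 1.02 J/(g·K)

c ≈ 1.02 J/(g·K)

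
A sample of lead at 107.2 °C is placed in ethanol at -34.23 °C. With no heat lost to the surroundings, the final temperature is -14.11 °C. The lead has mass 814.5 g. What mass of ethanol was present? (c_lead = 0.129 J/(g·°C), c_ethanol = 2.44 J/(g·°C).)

Heat lost by the lead = heat gained by the ethanol:
814.5×0.129×(107.2 − -14.11) = m×2.44×(-14.11 − (-34.23))
49.09 m = 12746  ⇒  m ≈ 259.6 g

m ≈ 260 g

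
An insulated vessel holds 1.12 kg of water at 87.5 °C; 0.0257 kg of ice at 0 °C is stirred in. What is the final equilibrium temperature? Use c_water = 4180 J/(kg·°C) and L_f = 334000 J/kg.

Net heat exchanged in the isolated system is zero:
fusion: m_ice L_f = 0.0257·334000 = 8583.8
  meltwater 0→T: 0.0257·4180·T = 107.43 T
  water cools: 1.12·4180·(T − 87.5) = 4681.6(T − 87.5)
4789 T = 409640 − 8583.8 = 401056
T ≈ 83.74 °C. Since T > 0 °C, the all-ice-melts assumption holds.

T_f ≈ 83.7 °C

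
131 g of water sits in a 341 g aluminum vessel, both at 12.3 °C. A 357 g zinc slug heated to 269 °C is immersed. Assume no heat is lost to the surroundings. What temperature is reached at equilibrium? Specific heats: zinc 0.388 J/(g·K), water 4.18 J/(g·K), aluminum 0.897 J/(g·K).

T_f ≈ 48.1 °C

Energy conservation, ΣQ = 0:
357·0.388·(T − 269) + 131·4.18·(T − 12.3) + 341·0.897·(T − 12.3) = 0
138.52(T − 269) + 547.58(T − 12.3) + 305.88(T − 12.3) = 0
991.97 T = 47758
T ≈ 48.14 °C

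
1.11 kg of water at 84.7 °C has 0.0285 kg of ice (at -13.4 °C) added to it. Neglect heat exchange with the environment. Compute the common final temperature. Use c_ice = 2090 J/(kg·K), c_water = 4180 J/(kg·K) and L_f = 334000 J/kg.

T_f ≈ 80.4 °C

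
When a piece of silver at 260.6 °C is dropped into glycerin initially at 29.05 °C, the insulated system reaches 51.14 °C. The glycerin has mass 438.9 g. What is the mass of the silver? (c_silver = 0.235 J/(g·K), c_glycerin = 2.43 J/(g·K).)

m ≈ 479 g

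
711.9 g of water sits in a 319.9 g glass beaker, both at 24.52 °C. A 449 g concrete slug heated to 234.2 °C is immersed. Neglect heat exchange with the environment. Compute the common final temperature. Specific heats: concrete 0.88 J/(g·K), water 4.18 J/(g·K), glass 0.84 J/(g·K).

Let T be the final temperature. ΣQ_i = 0:
449·0.88·(T − 234.2) + 711.9·4.18·(T − 24.52) + 319.9·0.84·(T − 24.52) = 0
(395.12 + 2975.7 + 268.72) T = 395.12·234.2 + 2975.7·24.52 + 268.72·24.52
T = 172091 / 3639.6 = 47.3 °C

T_f ≈ 47.3 °C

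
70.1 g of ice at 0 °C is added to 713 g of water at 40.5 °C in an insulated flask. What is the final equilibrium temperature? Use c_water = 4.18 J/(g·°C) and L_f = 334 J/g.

Sum of m c ΔT and latent-heat terms is zero:
melt ice: 70.1·334 = 23413
  meltwater 0→T: 70.1·4.18·T = 293.02 T
  water: 2980.3(T − 40.5)
3273.4 T = 120704 − 23413 = 97290
T ≈ 29.72 °C. Since T > 0 °C, the all-ice-melts assumption holds.

T_f ≈ 29.7 °C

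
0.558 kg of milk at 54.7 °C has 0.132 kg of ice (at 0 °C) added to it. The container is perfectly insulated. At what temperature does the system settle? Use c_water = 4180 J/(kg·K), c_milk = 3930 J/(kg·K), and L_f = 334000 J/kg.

T_f ≈ 27.6 °C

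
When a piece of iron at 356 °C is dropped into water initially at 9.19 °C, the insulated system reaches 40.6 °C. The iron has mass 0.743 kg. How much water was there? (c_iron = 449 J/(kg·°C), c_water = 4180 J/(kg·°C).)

m ≈ 0.801 kg

Conservation of energy gives ΣQ = 0:
0.743×449×(40.6 − 356) + m×4180×(40.6 − 9.19) = 0
131294 m = 105220
m = 105220/131294 ≈ 0.8014 kg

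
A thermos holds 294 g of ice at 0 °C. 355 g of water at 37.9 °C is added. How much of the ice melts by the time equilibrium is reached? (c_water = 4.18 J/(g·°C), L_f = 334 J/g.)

m_melted ≈ 168 g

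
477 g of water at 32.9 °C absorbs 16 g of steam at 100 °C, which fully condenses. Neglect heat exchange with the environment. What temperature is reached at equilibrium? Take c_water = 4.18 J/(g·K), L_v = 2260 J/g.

Let T be the final temperature. ΣQ_i = 0:
condense steam: −16·2260 = −36160; condensate cools 100→T: 16·4.18·(T − 100) = 66.88(T − 100); water warms: 477·4.18·(T − 32.9) = 1993.9(T − 32.9)
2060.7 T = 36160 + 6688 + 65598 = 108446
T ≈ 52.62 °C (< 100 °C, so full condensation is consistent).

T_f ≈ 52.6 °C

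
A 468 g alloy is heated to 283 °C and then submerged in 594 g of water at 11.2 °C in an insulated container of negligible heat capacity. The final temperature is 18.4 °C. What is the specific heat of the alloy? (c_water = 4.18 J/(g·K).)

Heat lost by the alloy = heat gained by the water:
468·c·(283 − 18.4) = 594·4.18·(18.4 − 11.2)
123833 c = 17877  ⇒  c ≈ 0.1444 J/(g·K)

c ≈ 0.144 J/(g·K)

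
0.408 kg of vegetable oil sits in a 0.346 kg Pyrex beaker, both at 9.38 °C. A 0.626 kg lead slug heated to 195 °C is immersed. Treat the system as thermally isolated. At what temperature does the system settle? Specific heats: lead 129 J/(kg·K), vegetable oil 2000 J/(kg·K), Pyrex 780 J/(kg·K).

With ΣQ=0 the equilibrium temperature is the m·c-weighted mean:
T_f = (80.75×195 + 816×9.38 + 269.88×9.38) / (80.75 + 816 + 269.88)
    = 25933 / 1166.6 ≈ 22.23 °C

T_f ≈ 22.2 °C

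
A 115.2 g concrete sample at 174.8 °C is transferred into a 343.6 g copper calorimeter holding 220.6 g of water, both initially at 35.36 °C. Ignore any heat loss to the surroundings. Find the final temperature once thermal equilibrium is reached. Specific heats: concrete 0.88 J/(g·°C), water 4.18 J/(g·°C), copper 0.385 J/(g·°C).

Conservation of energy gives ΣQ = 0:
115.2×0.88×(T − 174.8) + 220.6×4.18×(T − 35.36) + 343.6×0.385×(T − 35.36) = 0
101.38(T − 174.8) + 922.11(T − 35.36) + 132.29(T − 35.36) = 0
(101.38 + 922.11 + 132.29) T = 101.38×174.8 + 922.11×35.36 + 132.29×35.36
T = 55004 / 1155.8 = 47.6 °C

T_f ≈ 47.6 °C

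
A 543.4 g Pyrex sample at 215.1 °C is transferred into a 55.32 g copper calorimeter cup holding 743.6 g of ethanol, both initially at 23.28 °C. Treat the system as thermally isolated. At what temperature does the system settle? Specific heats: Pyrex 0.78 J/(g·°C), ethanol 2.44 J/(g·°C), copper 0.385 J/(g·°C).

T_f ≈ 59.3 °C

Taking heat into each body as positive, Σ m c ΔT = 0:
543.4*0.78*(T − 215.1) + 743.6*2.44*(T − 23.28) + 55.32*0.385*(T − 23.28) = 0
2259.5 T = 133905
T ≈ 59.26 °C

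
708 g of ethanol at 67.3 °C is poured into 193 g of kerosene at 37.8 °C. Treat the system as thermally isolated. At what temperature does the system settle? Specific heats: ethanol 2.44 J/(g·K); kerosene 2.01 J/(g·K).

Heat lost by the ethanol equals heat gained by the kerosene:
708×2.44×(67.3 − T) = 193×2.01×(T − 37.8)
1727.5(67.3 − T) = 387.93(T − 37.8)
2115.4 T = 130926  ⇒  T ≈ 61.89 °C

T_f ≈ 61.9 °C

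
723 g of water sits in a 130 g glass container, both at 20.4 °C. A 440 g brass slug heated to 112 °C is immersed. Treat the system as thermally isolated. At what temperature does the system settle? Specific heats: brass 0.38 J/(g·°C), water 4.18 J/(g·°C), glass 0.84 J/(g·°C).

T_f ≈ 25.0 °C

T_f is the heat-capacity-weighted average of the initial temperatures:
T_f = (167.2×112 + 3022.1×20.4 + 109.2×20.4) / (167.2 + 3022.1 + 109.2)
    = 82606 / 3298.5 ≈ 25.04 °C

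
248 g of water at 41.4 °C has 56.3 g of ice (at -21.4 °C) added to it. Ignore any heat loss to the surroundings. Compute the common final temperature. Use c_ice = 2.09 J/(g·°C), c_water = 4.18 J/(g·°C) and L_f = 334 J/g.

Taking heat into each body as positive, Σ m c ΔT = 0:
ice -21.4→0 °C: 56.3×2.09×21.4 = 2518.1; latent heat to melt: 56.3×334 = 18804; meltwater 0→T: 56.3×4.18×T = 235.33 T; water: 1036.6(T − 41.4)
1272 T = 42917 − 21322 = 21595
T ≈ 16.98 °C (positive, so assuming full melt was valid).

T_f ≈ 17.0 °C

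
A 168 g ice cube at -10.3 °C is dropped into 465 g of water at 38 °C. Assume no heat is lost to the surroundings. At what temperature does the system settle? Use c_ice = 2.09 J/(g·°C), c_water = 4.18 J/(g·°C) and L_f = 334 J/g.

T_f ≈ 5.3 °C

Heat gained plus heat lost sum to zero:
warm ice to 0 °C: 168·2.09·(0 − (-10.3)) = 3616.5
  melt ice: 168·334 = 56112
  meltwater 0→T: 168·4.18·T = 702.24 T
  water cools: 465·4.18·(T − 38) = 1943.7(T − 38)
2645.9 T = 73861 − 59729 = 14132
T ≈ 5.34 °C (positive, so assuming full melt was valid).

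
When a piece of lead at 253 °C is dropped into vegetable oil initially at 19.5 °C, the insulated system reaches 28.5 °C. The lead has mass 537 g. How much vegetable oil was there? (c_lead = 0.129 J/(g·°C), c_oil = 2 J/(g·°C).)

m ≈ 864 g

Heat gained plus heat lost sum to zero:
537×0.129×(28.5 − 253) + m×2×(28.5 − 19.5) = 0
18 m = 15552
m = 15552/18 ≈ 864 g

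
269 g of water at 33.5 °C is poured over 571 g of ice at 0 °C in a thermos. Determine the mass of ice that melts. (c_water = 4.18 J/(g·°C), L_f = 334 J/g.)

m_melted ≈ 113 g

Cooling the water to 0 °C releases 269·4.18·33.5 = 37668 J.
To melt every bit of ice: 571·334 = 190714 J.
37668 J < 190714 J, so only part of the ice melts and the system sits at 0 °C.
m_melted·334 = 37668  ⇒  m_melted ≈ 112.8 g.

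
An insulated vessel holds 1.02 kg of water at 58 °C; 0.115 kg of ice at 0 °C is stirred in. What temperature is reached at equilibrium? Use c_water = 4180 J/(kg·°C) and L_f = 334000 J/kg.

T_f ≈ 44.0 °C

Energy balance with sensible and latent terms:
melt ice: 0.115·334000 = 38410
  warm the meltwater: 480.7 T
  water cools: 1.02·4180·(T − 58) = 4263.6(T − 58)
4744.3 T = 247289 − 38410 = 208879
T ≈ 44.03 °C — above 0 °C, consistent with complete melting.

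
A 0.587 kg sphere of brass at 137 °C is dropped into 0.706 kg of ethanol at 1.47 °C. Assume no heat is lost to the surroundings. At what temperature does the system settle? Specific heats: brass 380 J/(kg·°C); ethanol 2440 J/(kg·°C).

Setting the total heat transfer to zero:
0.587*380*(T − 137) + 0.706*2440*(T − 1.47) = 0
223.06(T − 137) + 1722.6(T − 1.47) = 0
1945.7 T = 33092
T ≈ 17.01 °C

T_f ≈ 17.0 °C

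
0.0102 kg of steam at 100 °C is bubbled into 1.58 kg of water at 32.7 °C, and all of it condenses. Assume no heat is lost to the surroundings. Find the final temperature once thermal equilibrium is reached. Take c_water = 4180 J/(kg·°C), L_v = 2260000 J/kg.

T_f ≈ 36.6 °C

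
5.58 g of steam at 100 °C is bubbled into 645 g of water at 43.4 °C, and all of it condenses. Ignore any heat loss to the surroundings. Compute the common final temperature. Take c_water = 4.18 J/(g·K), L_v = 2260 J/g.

T_f ≈ 48.5 °C

Heat gained plus heat lost sum to zero:
latent heat released on condensation: 5.58×2260 = 12611; condensate cools 100→T: 5.58×4.18×(T − 100) = 23.32(T − 100); water warms: 645×4.18×(T − 43.4) = 2696.1(T − 43.4)
2719.4 T = 12611 + 2332.4 + 117011 = 131954
T ≈ 48.52 °C (< 100 °C, so full condensation is consistent).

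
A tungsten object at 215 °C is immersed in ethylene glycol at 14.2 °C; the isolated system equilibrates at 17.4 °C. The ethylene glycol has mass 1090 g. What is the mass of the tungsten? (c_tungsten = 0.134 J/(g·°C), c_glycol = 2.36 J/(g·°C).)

m ≈ 311 g

|Q_tungsten| = |Q_glycol|:
m·0.134·(215 − 17.4) = 1090·2.36·(17.4 − 14.2)
26.48 m = 8231.7  ⇒  m ≈ 310.9 g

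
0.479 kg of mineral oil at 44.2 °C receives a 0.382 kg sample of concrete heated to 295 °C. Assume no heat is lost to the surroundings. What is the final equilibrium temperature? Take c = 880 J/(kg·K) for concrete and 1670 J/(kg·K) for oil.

|Q_concrete| = |Q_oil|:
0.382·880·(295 − T) = 0.479·1670·(T − 44.2)
336.16(295 − T) = 799.93(T − 44.2)
1136.1 T = 134524  ⇒  T ≈ 118.41 °C

T_f ≈ 118.4 °C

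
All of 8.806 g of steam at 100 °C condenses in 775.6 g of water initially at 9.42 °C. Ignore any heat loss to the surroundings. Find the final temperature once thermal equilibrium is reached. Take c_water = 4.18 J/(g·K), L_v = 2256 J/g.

T_f ≈ 16.5 °C

Energy balance with sensible and latent terms:
condense steam: −8.806×2256 = −19866
  condensate cools 100→T: 8.806×4.18×(T − 100) = 36.81(T − 100)
  water warms: 775.6×4.18×(T − 9.42) = 3242(T − 9.42)
3278.8 T = 19866 + 3680.9 + 30540 = 54087
T ≈ 16.50 °C — below 100 °C, confirming all the steam condensed.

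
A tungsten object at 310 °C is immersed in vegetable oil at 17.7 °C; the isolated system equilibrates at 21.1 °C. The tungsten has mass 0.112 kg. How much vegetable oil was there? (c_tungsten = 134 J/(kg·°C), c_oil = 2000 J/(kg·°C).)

|Q_tungsten| = |Q_oil|:
0.112×134×(310 − 21.1) = m×2000×(21.1 − 17.7)
6800 m = 4335.8  ⇒  m ≈ 0.6376 kg

m ≈ 0.638 kg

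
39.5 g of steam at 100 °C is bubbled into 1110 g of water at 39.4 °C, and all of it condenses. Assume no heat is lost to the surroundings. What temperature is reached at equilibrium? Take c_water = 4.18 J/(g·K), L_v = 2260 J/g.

Energy conservation, ΣQ = 0:
steam→water at 100 °C releases m L_v = 39.5·2260 = 89270
  condensate cools 100→T: 39.5·4.18·(T − 100) = 165.11(T − 100)
  water warms: 1110·4.18·(T − 39.4) = 4639.8(T − 39.4)
4804.9 T = 89270 + 16511 + 182808 = 288589
T ≈ 60.06 °C — below 100 °C, confirming all the steam condensed.

T_f ≈ 60.1 °C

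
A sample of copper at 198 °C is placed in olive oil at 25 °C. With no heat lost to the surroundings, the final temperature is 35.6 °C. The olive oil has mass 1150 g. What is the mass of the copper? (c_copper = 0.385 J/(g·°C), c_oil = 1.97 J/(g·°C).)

m ≈ 384 g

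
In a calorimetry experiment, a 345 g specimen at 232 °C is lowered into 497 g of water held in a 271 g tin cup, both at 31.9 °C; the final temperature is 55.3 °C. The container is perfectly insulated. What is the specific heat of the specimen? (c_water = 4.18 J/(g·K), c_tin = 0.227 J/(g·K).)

c ≈ 0.821 J/(g·K)

Setting the total heat transfer to zero:
345×c×(55.3 − 232) + 497×4.18×(55.3 − 31.9) + 271×0.227×(55.3 − 31.9) = 0
-60961 c = -50052
c = -50052/-60961 ≈ 0.821 J/(g·K)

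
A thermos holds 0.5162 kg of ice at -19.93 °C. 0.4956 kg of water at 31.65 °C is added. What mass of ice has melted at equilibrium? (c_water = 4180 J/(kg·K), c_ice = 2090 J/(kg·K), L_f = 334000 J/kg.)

m_melted ≈ 0.132 kg

Heat available from the water dropping to 0 °C: 0.4956·4180·31.65 = 65566 J.
Warming the ice to 0 °C takes 0.5162·2090·19.93 = 21502 J, leaving 44065 J for melting.
Melting all 0.5162 kg of ice would need 0.5162·334000 = 172411 J.
Since 44065 < 172411 J, not all the ice melts; equilibrium is at 0 °C.
m_melt = 44065 / L_f = 0.1319 kg.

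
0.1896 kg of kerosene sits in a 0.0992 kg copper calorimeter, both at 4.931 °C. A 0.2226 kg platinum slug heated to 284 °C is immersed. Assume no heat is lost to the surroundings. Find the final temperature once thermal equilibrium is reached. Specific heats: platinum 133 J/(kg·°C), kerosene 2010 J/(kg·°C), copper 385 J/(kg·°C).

T_f ≈ 23.3 °C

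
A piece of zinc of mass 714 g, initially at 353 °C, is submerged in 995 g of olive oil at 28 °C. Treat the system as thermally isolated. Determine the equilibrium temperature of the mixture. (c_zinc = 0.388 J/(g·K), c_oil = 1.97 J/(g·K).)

T_f ≈ 68.2 °C

Let T be the final temperature. ΣQ_i = 0:
714*0.388*(T − 353) + 995*1.97*(T − 28) = 0
(277.03 + 1960.1) T = 277.03*353 + 1960.1*28
T = 152676 / 2237.2 = 68.2 °C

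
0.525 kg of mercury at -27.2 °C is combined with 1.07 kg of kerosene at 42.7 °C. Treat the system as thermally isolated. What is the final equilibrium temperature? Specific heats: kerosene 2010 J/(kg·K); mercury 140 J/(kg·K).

T_f ≈ 40.4 °C

Heat gained plus heat lost sum to zero:
1.07×2010×(T − 42.7) + 0.525×140×(T − (-27.2)) = 0
2150.7(T − 42.7) + 73.5(T − (-27.2)) = 0
2224.2 T = 89836
T = 89836 / 2224.2 = 40.4 °C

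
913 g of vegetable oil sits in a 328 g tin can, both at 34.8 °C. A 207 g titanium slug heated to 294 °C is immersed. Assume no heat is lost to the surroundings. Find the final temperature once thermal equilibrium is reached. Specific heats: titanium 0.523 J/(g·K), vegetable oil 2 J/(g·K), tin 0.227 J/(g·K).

T_f ≈ 48.8 °C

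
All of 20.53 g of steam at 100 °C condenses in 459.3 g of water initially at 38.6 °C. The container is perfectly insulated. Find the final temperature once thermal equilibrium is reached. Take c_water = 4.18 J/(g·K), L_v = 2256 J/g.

T_f ≈ 64.3 °C

Sum of m c ΔT and latent-heat terms is zero:
condense steam: −20.53·2256 = −46316
  condensate cools 100→T: 20.53·4.18·(T − 100) = 85.82(T − 100)
  water warms: 459.3·4.18·(T − 38.6) = 1919.9(T − 38.6)
2005.7 T = 46316 + 8581.5 + 74107 = 129004
T ≈ 64.32 °C, under the boiling point, so the assumption holds.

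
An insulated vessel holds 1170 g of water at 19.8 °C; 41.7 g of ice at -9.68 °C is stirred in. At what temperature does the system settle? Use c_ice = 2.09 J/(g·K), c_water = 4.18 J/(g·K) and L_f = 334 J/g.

T_f ≈ 16.2 °C

Energy balance with sensible and latent terms:
ice -9.68→0 °C: 41.7×2.09×9.68 = 843.64
  melt ice: 41.7×334 = 13928
  meltwater 0→T: 41.7×4.18×T = 174.31 T
  water: 4890.6(T − 19.8)
5064.9 T = 96834 − 14771 = 82062
T ≈ 16.20 °C (positive, so assuming full melt was valid).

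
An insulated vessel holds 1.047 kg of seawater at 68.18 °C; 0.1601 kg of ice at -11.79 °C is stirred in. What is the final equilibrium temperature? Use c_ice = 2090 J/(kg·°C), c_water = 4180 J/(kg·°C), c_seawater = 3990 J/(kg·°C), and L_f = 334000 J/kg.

T_f ≈ 46.9 °C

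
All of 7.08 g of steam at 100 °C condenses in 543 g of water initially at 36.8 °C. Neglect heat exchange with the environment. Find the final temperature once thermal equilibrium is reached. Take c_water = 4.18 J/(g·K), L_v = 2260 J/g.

T_f ≈ 44.6 °C

Setting the total heat transfer to zero:
steam→water at 100 °C releases m L_v = 7.08·2260 = 16001
  condensate cools 100→T: 7.08·4.18·(T − 100) = 29.59(T − 100)
  water warms: 543·4.18·(T − 36.8) = 2269.7(T − 36.8)
2299.3 T = 16001 + 2959.4 + 83526 = 102487
T ≈ 44.57 °C (< 100 °C, so full condensation is consistent).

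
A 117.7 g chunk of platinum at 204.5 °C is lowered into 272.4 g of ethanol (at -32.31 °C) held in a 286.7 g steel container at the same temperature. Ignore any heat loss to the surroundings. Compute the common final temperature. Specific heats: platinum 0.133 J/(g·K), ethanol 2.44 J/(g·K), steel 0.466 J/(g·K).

Heat gained plus heat lost sum to zero:
117.7·0.133·(T − 204.5) + 272.4·2.44·(T − (-32.31)) + 286.7·0.466·(T − (-32.31)) = 0
15.65(T − 204.5) + 664.66(T − (-32.31)) + 133.6(T − (-32.31)) = 0
(15.65 + 664.66 + 133.6) T = 15.65·204.5 + 664.66·(-32.31) + 133.6·(-32.31)
T = -22590/813.91 ≈ -27.76 °C

T_f ≈ -27.8 °C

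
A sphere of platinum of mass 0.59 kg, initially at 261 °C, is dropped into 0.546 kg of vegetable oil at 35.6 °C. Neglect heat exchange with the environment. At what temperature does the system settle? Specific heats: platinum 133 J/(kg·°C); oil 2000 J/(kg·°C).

Let T be the final temperature. ΣQ_i = 0:
0.59·133·(T − 261) + 0.546·2000·(T − 35.6) = 0
78.47(T − 261) + 1092(T − 35.6) = 0
1170.5 T = 59356
T = 59356/1170.5 ≈ 50.71 °C

T_f ≈ 50.7 °C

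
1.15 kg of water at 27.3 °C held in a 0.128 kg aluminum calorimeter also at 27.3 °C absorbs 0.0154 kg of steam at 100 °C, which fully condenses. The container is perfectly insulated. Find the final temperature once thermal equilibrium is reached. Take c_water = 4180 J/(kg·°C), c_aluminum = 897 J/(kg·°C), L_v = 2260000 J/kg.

Heat gained plus heat lost sum to zero:
steam→water at 100 °C releases m L_v = 0.0154·2260000 = 34804; condensate cools 100→T: 0.0154·4180·(T − 100) = 64.37(T − 100); water warms: 1.15·4180·(T − 27.3) = 4807(T − 27.3); cup: 114.82(T − 27.3)
4986.2 T = 34804 + 6437.2 + 134366 = 175607
T ≈ 35.22 °C — below 100 °C, confirming all the steam condensed.

T_f ≈ 35.2 °C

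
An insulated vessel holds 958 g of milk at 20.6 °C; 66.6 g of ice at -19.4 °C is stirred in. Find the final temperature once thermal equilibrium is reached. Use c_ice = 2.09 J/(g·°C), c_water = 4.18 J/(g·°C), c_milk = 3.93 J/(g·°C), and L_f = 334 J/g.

Sum of m c ΔT and latent-heat terms is zero:
warm ice to 0 °C: 66.6·2.09·(0 − (-19.4)) = 2700.4
  fusion: m_ice L_f = 66.6·334 = 22244
  meltwater 0→T: 66.6·4.18·T = 278.39 T
  milk: 3764.9(T − 20.6)
4043.3 T = 77558 − 24945 = 52613
T ≈ 13.01 °C. Since T > 0 °C, the all-ice-melts assumption holds.

T_f ≈ 13.0 °C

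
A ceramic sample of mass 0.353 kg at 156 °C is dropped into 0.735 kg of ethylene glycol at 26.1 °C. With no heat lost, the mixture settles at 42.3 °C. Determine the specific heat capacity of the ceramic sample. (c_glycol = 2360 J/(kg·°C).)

Taking heat into each body as positive, Σ m c ΔT = 0:
0.353·c·(42.3 − 156) + 0.735·2360·(42.3 − 26.1) = 0
-40.14 c = -28101
c = -28101/-40.14 ≈ 700.1 J/(kg·°C)

c ≈ 700 J/(kg·°C)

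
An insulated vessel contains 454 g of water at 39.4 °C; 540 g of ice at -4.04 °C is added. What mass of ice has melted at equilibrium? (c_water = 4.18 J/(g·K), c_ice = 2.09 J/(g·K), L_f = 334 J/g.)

m_melted ≈ 210 g

Heat available from the water dropping to 0 °C: 454·4.18·39.4 = 74770 J.
Warming the ice to 0 °C takes 540·2.09·4.04 = 4559.5 J, leaving 70211 J for melting.
Melting all 540 g of ice would need 540·334 = 180360 J.
70211 J < 180360 J, so only part of the ice melts and the system sits at 0 °C.
m_melt = 70211 / L_f = 210.2 g.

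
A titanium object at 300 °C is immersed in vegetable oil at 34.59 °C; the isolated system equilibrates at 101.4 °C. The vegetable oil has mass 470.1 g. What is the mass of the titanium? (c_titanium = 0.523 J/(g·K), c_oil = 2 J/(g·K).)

Heat lost by the titanium = heat gained by the oil:
m×0.523×(300 − 101.4) = 470.1×2×(101.4 − 34.59)
103.87 m = 62815  ⇒  m ≈ 604.8 g

m ≈ 605 g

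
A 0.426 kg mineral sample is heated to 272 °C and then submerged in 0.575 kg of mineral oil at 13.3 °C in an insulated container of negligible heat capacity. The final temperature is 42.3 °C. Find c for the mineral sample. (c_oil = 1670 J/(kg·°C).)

c ≈ 285 J/(kg·°C)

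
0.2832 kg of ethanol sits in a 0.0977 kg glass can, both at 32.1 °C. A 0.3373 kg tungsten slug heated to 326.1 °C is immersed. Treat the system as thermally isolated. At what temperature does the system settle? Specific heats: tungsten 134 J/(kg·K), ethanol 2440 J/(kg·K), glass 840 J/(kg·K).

With ΣQ=0 the equilibrium temperature is the m·c-weighted mean:
T_f = (45.2·326.1 + 691.01·32.1 + 82.07·32.1) / (45.2 + 691.01 + 82.07)
    = 39555 / 818.27 ≈ 48.34 °C

T_f ≈ 48.3 °C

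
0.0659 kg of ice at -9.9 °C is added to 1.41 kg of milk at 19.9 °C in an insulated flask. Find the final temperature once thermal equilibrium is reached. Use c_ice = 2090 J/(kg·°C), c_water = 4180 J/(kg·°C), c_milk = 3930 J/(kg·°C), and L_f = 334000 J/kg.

Energy balance with sensible and latent terms:
ice -9.9→0 °C: 0.0659·2090·9.9 = 1363.5; melt ice: 0.0659·334000 = 22011; warm the meltwater: 275.46 T; milk cools: 1.41·3930·(T − 19.9) = 5541.3(T − 19.9)
5816.8 T = 110272 − 23374 = 86898
T ≈ 14.94 °C (positive, so assuming full melt was valid).

T_f ≈ 14.9 °C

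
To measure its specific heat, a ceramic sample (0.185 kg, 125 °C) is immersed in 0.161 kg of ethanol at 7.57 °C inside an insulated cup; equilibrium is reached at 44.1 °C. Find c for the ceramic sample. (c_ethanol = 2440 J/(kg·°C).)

c ≈ 959 J/(kg·°C)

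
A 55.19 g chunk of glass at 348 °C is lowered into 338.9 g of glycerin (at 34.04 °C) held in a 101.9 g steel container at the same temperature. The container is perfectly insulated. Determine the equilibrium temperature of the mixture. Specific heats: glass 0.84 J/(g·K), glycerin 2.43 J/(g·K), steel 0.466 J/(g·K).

Conservation of energy gives ΣQ = 0:
55.19*0.84*(T − 348) + 338.9*2.43*(T − 34.04) + 101.9*0.466*(T − 34.04) = 0
917.37 T = 45782
T ≈ 49.91 °C

T_f ≈ 49.9 °C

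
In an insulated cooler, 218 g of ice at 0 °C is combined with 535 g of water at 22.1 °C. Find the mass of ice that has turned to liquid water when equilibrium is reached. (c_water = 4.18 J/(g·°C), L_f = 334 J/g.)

Cooling the water to 0 °C releases 535·4.18·22.1 = 49422 J.
Melting all 218 g of ice would need 218·334 = 72812 J.
Since 49422 < 72812 J, not all the ice melts; equilibrium is at 0 °C.
Mass melted = 49422/334 ≈ 148 g.

m_melted ≈ 148 g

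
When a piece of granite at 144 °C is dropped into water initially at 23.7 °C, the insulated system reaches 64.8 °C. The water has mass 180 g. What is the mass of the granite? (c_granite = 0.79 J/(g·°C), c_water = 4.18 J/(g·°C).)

Conservation of energy gives ΣQ = 0:
m×0.79×(64.8 − 144) + 180×4.18×(64.8 − 23.7) = 0
-62.57 m = -30924
m = -30924/-62.57 ≈ 494.2 g

m ≈ 494 g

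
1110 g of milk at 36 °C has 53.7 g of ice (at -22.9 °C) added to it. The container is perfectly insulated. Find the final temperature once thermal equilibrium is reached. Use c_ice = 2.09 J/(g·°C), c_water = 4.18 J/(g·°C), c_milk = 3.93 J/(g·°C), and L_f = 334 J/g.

T_f ≈ 29.8 °C

Let T be the final temperature. ΣQ_i = 0:
ice -22.9→0 °C: 53.7×2.09×22.9 = 2570.1; melt ice: 53.7×334 = 17936; warm the meltwater: 224.47 T; milk: 4362.3(T − 36)
4586.8 T = 157043 − 20506 = 136537
T ≈ 29.77 °C — above 0 °C, consistent with complete melting.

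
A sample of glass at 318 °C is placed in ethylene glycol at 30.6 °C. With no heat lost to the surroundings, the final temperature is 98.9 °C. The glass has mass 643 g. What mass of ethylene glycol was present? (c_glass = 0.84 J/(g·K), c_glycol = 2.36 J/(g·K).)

m ≈ 734 g

Heat lost by the glass = heat gained by the glycol:
643×0.84×(318 − 98.9) = m×2.36×(98.9 − 30.6)
161.19 m = 118340  ⇒  m ≈ 734.2 g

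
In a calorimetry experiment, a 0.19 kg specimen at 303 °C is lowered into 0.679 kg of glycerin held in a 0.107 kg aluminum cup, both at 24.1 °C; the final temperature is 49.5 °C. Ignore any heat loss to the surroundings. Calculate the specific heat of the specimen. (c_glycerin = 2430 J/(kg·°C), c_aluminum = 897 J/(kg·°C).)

c ≈ 921 J/(kg·°C)

Taking heat into each body as positive, Σ m c ΔT = 0:
0.19×c×(49.5 − 303) + 0.679×2430×(49.5 − 24.1) + 0.107×897×(49.5 − 24.1) = 0
-48.16 c = -44347
c = -44347/-48.16 ≈ 920.7 J/(kg·°C)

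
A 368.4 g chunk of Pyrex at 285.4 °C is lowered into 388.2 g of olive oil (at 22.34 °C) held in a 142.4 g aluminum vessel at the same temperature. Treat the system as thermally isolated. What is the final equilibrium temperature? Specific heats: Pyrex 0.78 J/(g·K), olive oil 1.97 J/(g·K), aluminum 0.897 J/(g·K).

Heat gained plus heat lost sum to zero:
368.4*0.78*(T − 285.4) + 388.2*1.97*(T − 22.34) + 142.4*0.897*(T − 22.34) = 0
287.35(T − 285.4) + 764.75(T − 22.34) + 127.73(T − 22.34) = 0
1179.8 T = 101948
T = 101948/1179.8 ≈ 86.41 °C

T_f ≈ 86.4 °C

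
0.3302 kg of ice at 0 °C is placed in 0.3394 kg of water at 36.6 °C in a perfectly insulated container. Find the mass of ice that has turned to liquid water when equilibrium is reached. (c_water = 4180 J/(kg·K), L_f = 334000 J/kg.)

m_melted ≈ 0.155 kg

Cooling the water to 0 °C releases 0.3394·4180·36.6 = 51924 J.
Fully melting the ice requires m_ice L_f = 0.3302·334000 = 110287 J.
Since 51924 < 110287 J, not all the ice melts; equilibrium is at 0 °C.
m_melted·334000 = 51924  ⇒  m_melted ≈ 0.1555 kg.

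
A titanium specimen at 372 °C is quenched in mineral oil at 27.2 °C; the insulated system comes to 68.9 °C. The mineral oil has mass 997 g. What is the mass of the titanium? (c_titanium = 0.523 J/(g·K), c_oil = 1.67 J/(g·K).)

Heat lost by the titanium = heat gained by the oil:
m·0.523·(372 − 68.9) = 997·1.67·(68.9 − 27.2)
158.52 m = 69430  ⇒  m ≈ 438 g

m ≈ 438 g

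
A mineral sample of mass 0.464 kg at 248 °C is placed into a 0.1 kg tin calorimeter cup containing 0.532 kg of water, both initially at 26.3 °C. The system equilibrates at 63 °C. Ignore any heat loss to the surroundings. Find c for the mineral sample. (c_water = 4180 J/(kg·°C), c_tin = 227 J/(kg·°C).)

c ≈ 960 J/(kg·°C)

Energy conservation, ΣQ = 0:
0.464·c·(63 − 248) + 0.532·4180·(63 − 26.3) + 0.1·227·(63 − 26.3) = 0
-85.84 c = -82445
c = -82445/-85.84 ≈ 960.5 J/(kg·°C)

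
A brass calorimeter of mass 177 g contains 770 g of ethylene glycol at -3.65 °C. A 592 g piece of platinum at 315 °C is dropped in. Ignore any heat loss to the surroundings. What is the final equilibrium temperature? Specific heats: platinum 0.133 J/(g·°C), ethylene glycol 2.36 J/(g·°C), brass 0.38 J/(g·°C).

T_f ≈ 9.1 °C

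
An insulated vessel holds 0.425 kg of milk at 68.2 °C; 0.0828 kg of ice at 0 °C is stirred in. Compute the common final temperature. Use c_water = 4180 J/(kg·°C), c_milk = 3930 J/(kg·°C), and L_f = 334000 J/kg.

T_f ≈ 42.8 °C

Taking heat into each body as positive, Σ m c ΔT = 0:
melt ice: 0.0828·334000 = 27655; meltwater 0→T: 0.0828·4180·T = 346.1 T; milk: 1670.2(T − 68.2)
2016.4 T = 113911 − 27655 = 86256
T ≈ 42.78 °C — above 0 °C, consistent with complete melting.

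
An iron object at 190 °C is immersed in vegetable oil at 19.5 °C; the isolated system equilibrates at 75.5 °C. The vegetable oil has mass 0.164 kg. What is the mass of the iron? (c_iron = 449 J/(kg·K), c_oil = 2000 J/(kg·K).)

m ≈ 0.357 kg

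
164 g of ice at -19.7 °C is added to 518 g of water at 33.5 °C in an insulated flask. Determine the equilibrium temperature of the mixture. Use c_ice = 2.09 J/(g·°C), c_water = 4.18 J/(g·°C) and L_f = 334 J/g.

Energy balance with sensible and latent terms:
warm ice to 0 °C: 164·2.09·(0 − (-19.7)) = 6752.4; latent heat to melt: 164·334 = 54776; meltwater 0→T: 164·4.18·T = 685.52 T; water cools: 518·4.18·(T − 33.5) = 2165.2(T − 33.5)
2850.8 T = 72536 − 61528 = 11007
T ≈ 3.86 °C (positive, so assuming full melt was valid).

T_f ≈ 3.9 °C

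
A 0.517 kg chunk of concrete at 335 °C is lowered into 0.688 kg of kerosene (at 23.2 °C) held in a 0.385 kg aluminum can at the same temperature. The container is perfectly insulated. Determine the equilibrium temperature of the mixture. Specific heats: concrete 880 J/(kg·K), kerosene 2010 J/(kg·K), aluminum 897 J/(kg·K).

T_f = Σ m_i c_i T_i / Σ m_i c_i:
T_f = (454.96·335 + 1382.9·23.2 + 345.35·23.2) / (454.96 + 1382.9 + 345.35)
    = 192506 / 2183.2 ≈ 88.18 °C

T_f ≈ 88.2 °C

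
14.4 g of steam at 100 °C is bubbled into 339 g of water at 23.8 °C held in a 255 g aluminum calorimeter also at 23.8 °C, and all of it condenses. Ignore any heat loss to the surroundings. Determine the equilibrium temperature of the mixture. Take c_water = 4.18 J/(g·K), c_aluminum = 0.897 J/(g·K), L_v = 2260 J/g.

T_f ≈ 45.6 °C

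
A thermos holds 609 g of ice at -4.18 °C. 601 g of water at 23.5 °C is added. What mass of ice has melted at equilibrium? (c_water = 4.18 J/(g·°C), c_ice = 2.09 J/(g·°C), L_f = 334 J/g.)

Water can give up m c ΔT = 601×4.18×23.5 = 59036 J before reaching 0 °C.
Warming the ice to 0 °C takes 609×2.09×4.18 = 5320.3 J, leaving 53716 J for melting.
To melt every bit of ice: 609×334 = 203406 J.
Since 53716 < 203406 J, not all the ice melts; equilibrium is at 0 °C.
Mass melted = 53716/334 ≈ 160.8 g.

m_melted ≈ 161 g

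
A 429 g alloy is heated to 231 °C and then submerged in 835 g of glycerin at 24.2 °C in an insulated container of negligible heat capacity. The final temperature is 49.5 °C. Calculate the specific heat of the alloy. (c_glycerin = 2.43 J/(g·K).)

c ≈ 0.659 J/(g·K)

m_s c (T_s − T_f) = m_glycerin c_glycerin (T_f − T_0):
429×c×(231 − 49.5) = 835×2.43×(49.5 − 24.2)
77864 c = 51335  ⇒  c ≈ 0.6593 J/(g·K)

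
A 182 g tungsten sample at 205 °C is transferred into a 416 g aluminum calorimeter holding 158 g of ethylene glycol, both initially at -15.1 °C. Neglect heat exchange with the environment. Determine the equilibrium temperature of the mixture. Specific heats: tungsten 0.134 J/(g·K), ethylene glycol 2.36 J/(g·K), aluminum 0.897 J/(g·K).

T_f ≈ -8.1 °C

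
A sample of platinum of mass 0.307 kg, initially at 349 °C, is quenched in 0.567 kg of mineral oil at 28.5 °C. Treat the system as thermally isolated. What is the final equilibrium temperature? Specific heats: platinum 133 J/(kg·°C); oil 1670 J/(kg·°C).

T_f ≈ 41.7 °C

Setting the total heat transfer to zero:
0.307×133×(T − 349) + 0.567×1670×(T − 28.5) = 0
40.83(T − 349) + 946.89(T − 28.5) = 0
(40.83 + 946.89) T = 40.83×349 + 946.89×28.5
T = 41236 / 987.72 = 41.7 °C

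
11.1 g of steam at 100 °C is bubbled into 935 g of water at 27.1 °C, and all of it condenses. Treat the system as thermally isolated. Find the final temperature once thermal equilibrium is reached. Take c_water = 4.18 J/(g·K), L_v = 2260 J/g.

Let T be the final temperature. ΣQ_i = 0:
condense steam: −11.1·2260 = −25086; condensed water 100 °C→T: 46.4(T − 100); water warms: 935·4.18·(T − 27.1) = 3908.3(T − 27.1)
3954.7 T = 25086 + 4639.8 + 105915 = 135641
T ≈ 34.30 °C — below 100 °C, confirming all the steam condensed.

T_f ≈ 34.3 °C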